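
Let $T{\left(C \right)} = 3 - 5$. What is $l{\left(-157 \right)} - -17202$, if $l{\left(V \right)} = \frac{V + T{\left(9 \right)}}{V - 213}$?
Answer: $\frac{6364899}{370} \approx 17202.0$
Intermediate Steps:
$T{\left(C \right)} = -2$ ($T{\left(C \right)} = 3 - 5 = -2$)
$l{\left(V \right)} = \frac{-2 + V}{-213 + V}$ ($l{\left(V \right)} = \frac{V - 2}{V - 213} = \frac{-2 + V}{-213 + V}$)
$l{\left(-157 \right)} - -17202 = \frac{-2 - 157}{-213 - 157} - -17202 = \frac{1}{-370} \left(-159\right) + 17202 = \left(- \frac{1}{370}\right) \left(-159\right) + 17202 = \frac{159}{370} + 17202 = \frac{6364899}{370}$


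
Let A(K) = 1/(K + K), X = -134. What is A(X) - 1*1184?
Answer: -317313/268 ≈ -1184.0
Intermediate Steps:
A(K) = 1/(2*K)
A(X) - 1*1184 = (½)/(-134) - 1*1184 = (½)*(-1/134) - 1184 = -1/268 - 1184 = -317313/268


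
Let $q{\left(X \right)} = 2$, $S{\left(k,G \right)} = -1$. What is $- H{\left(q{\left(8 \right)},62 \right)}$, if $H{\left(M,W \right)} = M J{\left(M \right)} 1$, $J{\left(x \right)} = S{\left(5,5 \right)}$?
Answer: $2$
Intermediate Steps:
$J{\left(x \right)} = -1$
$H{\left(M,W \right)} = - M$ ($H{\left(M,W \right)} = M \left(-1\right) 1 = - M 1 = - M$)
$- H{\left(q{\left(8 \right)},62 \right)} = - \left(-1\right) 2 = \left(-1\right) \left(-2\right) = 2$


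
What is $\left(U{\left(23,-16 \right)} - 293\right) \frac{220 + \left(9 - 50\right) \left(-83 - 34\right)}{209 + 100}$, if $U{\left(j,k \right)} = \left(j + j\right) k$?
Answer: $- \frac{1720831}{103} \approx -16707.0$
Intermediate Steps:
$U{\left(j,k \right)} = 2 j k$
$\left(U{\left(23,-16 \right)} - 293\right) \frac{220 + \left(9 - 50\right) \left(-83 - 34\right)}{209 + 100} = \left(2 \cdot 23 \left(-16\right) - 293\right) \frac{220 + \left(9 - 50\right) \left(-83 - 34\right)}{209 + 100} = \left(-736 - 293\right) \frac{220 + \left(9 - 50\right) \left(-117\right)}{309} = - 1029 \left(220 - -4797\right) \frac{1}{309} = - 1029 \left(220 + 4797\right) \frac{1}{309} = - 1029 \cdot 5017 \cdot \frac{1}{309} = \left(-1029\right) \frac{5017}{309} = - \frac{1720831}{103}$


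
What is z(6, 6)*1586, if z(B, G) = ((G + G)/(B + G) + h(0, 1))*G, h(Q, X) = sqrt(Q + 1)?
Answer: 19032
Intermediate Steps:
h(Q, X) = sqrt(1 + Q)
z(B, G) = G*(1 + 2*G/(B + G)) (z(B, G) = ((G + G)/(B + G) + sqrt(1 + 0))*G = ((2*G)/(B + G) + sqrt(1))*G = (2*G/(B + G) + 1)*G = (1 + 2*G/(B + G))*G = G*(1 + 2*G/(B + G)))
z(6, 6)*1586 = (6*(6 + 3*6)/(6 + 6))*1586 = (6*(6 + 18)/12)*1586 = (6*(1/12)*24)*1586 = 12*1586 = 19032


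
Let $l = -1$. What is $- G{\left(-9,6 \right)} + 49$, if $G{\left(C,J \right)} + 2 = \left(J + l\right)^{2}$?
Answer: $26$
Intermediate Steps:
$G{\left(C,J \right)} = -2 + \left(-1 + J\right)^{2}$ ($G{\left(C,J \right)} = -2 + \left(J - 1\right)^{2} = -2 + \left(-1 + J\right)^{2}$)
$- G{\left(-9,6 \right)} + 49 = - (-2 + \left(-1 + 6\right)^{2}) + 49 = - (-2 + 5^{2}) + 49 = - (-2 + 25) + 49 = \left(-1\right) 23 + 49 = -23 + 49 = 26$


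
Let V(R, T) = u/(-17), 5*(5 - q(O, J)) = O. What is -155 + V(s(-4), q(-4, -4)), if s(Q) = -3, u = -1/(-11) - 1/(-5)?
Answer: -144941/935 ≈ -155.02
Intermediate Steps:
q(O, J) = 5 - O/5
u = 16/55 (u = -1*(-1/11) - 1*(-⅕) = 1/11 + ⅕ = 16/55 ≈ 0.29091)
V(R, T) = -16/935 (V(R, T) = (16/55)/(-17) = (16/55)*(-1/17) = -16/935)
-155 + V(s(-4), q(-4, -4)) = -155 - 16/935 = -144941/935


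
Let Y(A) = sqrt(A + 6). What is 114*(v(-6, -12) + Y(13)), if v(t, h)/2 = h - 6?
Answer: -4104 + 114*sqrt(19) ≈ -3607.1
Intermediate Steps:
v(t, h) = -12 + 2*h (v(t, h) = 2*(h - 6) = 2*(-6 + h) = -12 + 2*h)
Y(A) = sqrt(6 + A)
114*(v(-6, -12) + Y(13)) = 114*((-12 + 2*(-12)) + sqrt(6 + 13)) = 114*((-12 - 24) + sqrt(19)) = 114*(-36 + sqrt(19)) = -4104 + 114*sqrt(19)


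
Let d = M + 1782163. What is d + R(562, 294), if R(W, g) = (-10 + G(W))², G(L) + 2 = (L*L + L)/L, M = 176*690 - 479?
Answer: 2206725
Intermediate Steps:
M = 120961 (M = 121440 - 479 = 120961)
G(L) = -2 + (L + L²)/L (G(L) = -2 + (L*L + L)/L = -2 + (L² + L)/L = -2 + (L + L²)/L)
R(W, g) = (-11 + W)² (R(W, g) = (-10 + (-1 + W))² = (-11 + W)²)
d = 1903124 (d = 120961 + 1782163 = 1903124)
d + R(562, 294) = 1903124 + (-11 + 562)² = 1903124 + 551² = 1903124 + 303601 = 2206725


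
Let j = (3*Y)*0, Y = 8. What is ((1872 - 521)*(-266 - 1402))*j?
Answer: 0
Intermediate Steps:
j = 0 (j = (3*8)*0 = 24*0 = 0)
((1872 - 521)*(-266 - 1402))*j = ((1872 - 521)*(-266 - 1402))*0 = (1351*(-1668))*0 = -2253468*0 = 0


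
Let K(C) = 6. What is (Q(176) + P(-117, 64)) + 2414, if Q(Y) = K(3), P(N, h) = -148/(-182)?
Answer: 220294/91 ≈ 2420.8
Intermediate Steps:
P(N, h) = 74/91 (P(N, h) = -148*(-1/182) = 74/91)
Q(Y) = 6
(Q(176) + P(-117, 64)) + 2414 = (6 + 74/91) + 2414 = 620/91 + 2414 = 220294/91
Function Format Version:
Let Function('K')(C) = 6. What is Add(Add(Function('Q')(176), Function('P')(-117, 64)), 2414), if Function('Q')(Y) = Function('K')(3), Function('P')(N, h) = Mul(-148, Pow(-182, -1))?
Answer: Rational(220294, 91) ≈ 2420.8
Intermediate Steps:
Function('P')(N, h) = Rational(74, 91) (Function('P')(N, h) = Mul(-148, Rational(-1, 182)) = Rational(74, 91))
Function('Q')(Y) = 6
Add(Add(Function('Q')(176), Function('P')(-117, 64)), 2414) = Add(Add(6, Rational(74, 91)), 2414) = Add(Rational(620, 91), 2414) = Rational(220294, 91)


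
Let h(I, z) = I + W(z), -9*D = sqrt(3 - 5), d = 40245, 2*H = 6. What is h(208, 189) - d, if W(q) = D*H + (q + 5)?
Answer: -39843 - I*sqrt(2)/3 ≈ -39843.0 - 0.4714*I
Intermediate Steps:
H = 3 (H = (1/2)*6 = 3)
D = -I*sqrt(2)/9 (D = -sqrt(3 - 5)/9 = -I*sqrt(2)/9 ≈ -0.15713*I)
W(q) = 5 + q - I*sqrt(2)/3 (W(q) = -I*sqrt(2)/9*3 + (q + 5) = -I*sqrt(2)/3 + (5 + q) = 5 + q - I*sqrt(2)/3)
h(I, z) = 5 + I + z - I*sqrt(2)/3 (h(I, z) = I + (5 + z - I*sqrt(2)/3) = 5 + I + z - I*sqrt(2)/3)
h(208, 189) - d = (5 + 208 + 189 - I*sqrt(2)/3) - 1*40245 = (402 - I*sqrt(2)/3) - 40245 = -39843 - I*sqrt(2)/3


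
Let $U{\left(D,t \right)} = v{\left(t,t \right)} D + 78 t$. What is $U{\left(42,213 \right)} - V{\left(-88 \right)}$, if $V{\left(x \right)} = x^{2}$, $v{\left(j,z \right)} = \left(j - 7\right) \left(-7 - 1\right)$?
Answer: $-60346$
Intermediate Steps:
$v{\left(j,z \right)} = 56 - 8 j$ ($v{\left(j,z \right)} = \left(-7 + j\right) \left(-8\right) = 56 - 8 j$)
$U{\left(D,t \right)} = 78 t + D \left(56 - 8 t\right)$ ($U{\left(D,t \right)} = \left(56 - 8 t\right) D + 78 t = D \left(56 - 8 t\right) + 78 t = 78 t + D \left(56 - 8 t\right)$)
$U{\left(42,213 \right)} - V{\left(-88 \right)} = \left(78 \cdot 213 - 336 \left(-7 + 213\right)\right) - \left(-88\right)^{2} = \left(16614 - 336 \cdot 206\right) - 7744 = \left(16614 - 69216\right) - 7744 = -52602 - 7744 = -60346$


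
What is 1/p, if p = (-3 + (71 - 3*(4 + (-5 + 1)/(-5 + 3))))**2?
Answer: 1/2500 ≈ 0.00040000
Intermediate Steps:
p = 2500 (p = (-3 + (71 - 3*(4 - 4/(-2))))**2 = (-3 + (71 - 3*(4 - 4*(-1/2))))**2 = (-3 + (71 - 3*(4 + 2)))**2 = (-3 + (71 - 3*6))**2 = (-3 + (71 - 18))**2 = (-3 + 53)**2 = 50**2 = 2500)
1/p = 1/2500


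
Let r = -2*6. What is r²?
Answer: 144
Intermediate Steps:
r = -12
r² = (-12)² = 144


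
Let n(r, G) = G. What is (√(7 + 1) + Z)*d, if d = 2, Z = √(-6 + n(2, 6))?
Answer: 4*√2 ≈ 5.6569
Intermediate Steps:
Z = 0 (Z = √(-6 + 6) = √0 = 0)
(√(7 + 1) + Z)*d = (√(7 + 1) + 0)*2 = (√8 + 0)*2 = (2*√2 + 0)*2 = (2*√2)*2 = 4*√2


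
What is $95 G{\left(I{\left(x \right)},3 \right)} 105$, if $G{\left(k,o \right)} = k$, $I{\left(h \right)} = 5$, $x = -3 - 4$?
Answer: $49875$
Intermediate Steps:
$x = -7$ ($x = -3 - 4 = -7$)
$95 G{\left(I{\left(x \right)},3 \right)} 105 = 95 \cdot 5 \cdot 105 = 475 \cdot 105 = 49875$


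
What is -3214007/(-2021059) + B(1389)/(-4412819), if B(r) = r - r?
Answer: 3214007/2021059 ≈ 1.5903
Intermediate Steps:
B(r) = 0
-3214007/(-2021059) + B(1389)/(-4412819) = -3214007/(-2021059) + 0/(-4412819) = -3214007*(-1/2021059) + 0*(-1/4412819) = 3214007/2021059 + 0 = 3214007/2021059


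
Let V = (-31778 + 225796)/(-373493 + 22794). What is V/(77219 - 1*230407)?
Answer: 97009/26861439206 ≈ 3.6115e-6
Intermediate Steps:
V = -194018/350699 (V = 194018/(-350699) = 194018*(-1/350699) = -194018/350699 ≈ -0.55323)
V/(77219 - 1*230407) = -194018/(350699*(77219 - 1*230407)) = -194018/(350699*(77219 - 230407)) = -194018/350699/(-153188) = -194018/350699*(-1/153188) = 97009/26861439206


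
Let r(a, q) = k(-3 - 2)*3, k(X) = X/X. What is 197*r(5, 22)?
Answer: 591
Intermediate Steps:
k(X) = 1
r(a, q) = 3 (r(a, q) = 1*3 = 3)
197*r(5, 22) = 197*3 = 591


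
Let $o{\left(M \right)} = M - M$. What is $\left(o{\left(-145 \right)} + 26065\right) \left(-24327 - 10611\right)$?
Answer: $-910658970$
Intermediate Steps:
$o{\left(M \right)} = 0$
$\left(o{\left(-145 \right)} + 26065\right) \left(-24327 - 10611\right) = \left(0 + 26065\right) \left(-24327 - 10611\right) = 26065 \left(-34938\right) = -910658970$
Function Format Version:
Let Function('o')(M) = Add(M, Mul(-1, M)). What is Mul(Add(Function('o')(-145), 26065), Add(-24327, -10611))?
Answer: -910658970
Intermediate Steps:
Function('o')(M) = 0
Mul(Add(Function('o')(-145), 26065), Add(-24327, -10611)) = Mul(Add(0, 26065), Add(-24327, -10611)) = Mul(26065, -34938) = -910658970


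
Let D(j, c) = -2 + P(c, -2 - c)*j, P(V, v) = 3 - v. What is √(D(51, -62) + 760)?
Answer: I*√2149 ≈ 46.357*I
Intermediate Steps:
D(j, c) = -2 + j*(5 + c) (D(j, c) = -2 + (3 - (-2 - c))*j = -2 + (3 + (2 + c))*j = -2 + (5 + c)*j = -2 + j*(5 + c))
√(D(51, -62) + 760) = √((-2 + 51*(5 - 62)) + 760) = √((-2 + 51*(-57)) + 760) = √((-2 - 2907) + 760) = √(-2909 + 760) = √(-2149) = I*√2149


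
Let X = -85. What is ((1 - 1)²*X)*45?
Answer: 0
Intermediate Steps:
((1 - 1)²*X)*45 = ((1 - 1)²*(-85))*45 = (0²*(-85))*45 = (0*(-85))*45 = 0*45 = 0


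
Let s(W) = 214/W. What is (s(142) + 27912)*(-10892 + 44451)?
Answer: 66509206181/71 ≈ 9.3675e+8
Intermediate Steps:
(s(142) + 27912)*(-10892 + 44451) = (214/142 + 27912)*(-10892 + 44451) = (214*(1/142) + 27912)*33559 = (107/71 + 27912)*33559 = (1981859/71)*33559 = 66509206181/71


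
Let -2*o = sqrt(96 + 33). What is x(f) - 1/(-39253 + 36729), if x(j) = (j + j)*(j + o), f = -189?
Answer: 180319609/2524 + 189*sqrt(129) ≈ 73589.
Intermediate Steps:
o = -sqrt(129)/2 (o = -sqrt(96 + 33)/2 = -sqrt(129)/2 ≈ -5.6789)
x(j) = 2*j*(j - sqrt(129)/2) (x(j) = (j + j)*(j - sqrt(129)/2) = (2*j)*(j - sqrt(129)/2) = 2*j*(j - sqrt(129)/2))
x(f) - 1/(-39253 + 36729) = -189*(-sqrt(129) + 2*(-189)) - 1/(-39253 + 36729) = -189*(-sqrt(129) - 378) - 1/(-2524) = -189*(-378 - sqrt(129)) - 1*(-1/2524) = (71442 + 189*sqrt(129)) + 1/2524 = 180319609/2524 + 189*sqrt(129)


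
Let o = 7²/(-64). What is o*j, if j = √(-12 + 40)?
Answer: -49*√7/32 ≈ -4.0513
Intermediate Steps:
o = -49/64 (o = 49*(-1/64) = -49/64 ≈ -0.76563)
j = 2*√7 (j = √28 = 2*√7 ≈ 5.2915)
o*j = -49*√7/32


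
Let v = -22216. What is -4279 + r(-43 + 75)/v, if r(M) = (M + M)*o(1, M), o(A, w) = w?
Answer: -11883039/2777 ≈ -4279.1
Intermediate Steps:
r(M) = 2*M**2 (r(M) = (M + M)*M = (2*M)*M = 2*M**2)
-4279 + r(-43 + 75)/v = -4279 + (2*(-43 + 75)**2)/(-22216) = -4279 + (2*32**2)*(-1/22216) = -4279 + (2*1024)*(-1/22216) = -4279 + 2048*(-1/22216) = -4279 - 256/2777 = -11883039/2777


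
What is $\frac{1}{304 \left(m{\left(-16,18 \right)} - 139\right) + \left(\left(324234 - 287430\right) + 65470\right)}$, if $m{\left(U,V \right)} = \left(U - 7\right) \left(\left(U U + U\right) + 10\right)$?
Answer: $- \frac{1}{1687982} \approx -5.9242 \cdot 10^{-7}$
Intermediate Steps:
$m{\left(U,V \right)} = \left(-7 + U\right) \left(10 + U + U^{2}\right)$ ($m{\left(U,V \right)} = \left(-7 + U\right) \left(\left(U^{2} + U\right) + 10\right) = \left(-7 + U\right) \left(\left(U + U^{2}\right) + 10\right) = \left(-7 + U\right) \left(10 + U + U^{2}\right)$)
$\frac{1}{304 \left(m{\left(-16,18 \right)} - 139\right) + \left(\left(324234 - 287430\right) + 65470\right)} = \frac{1}{304 \left(\left(-70 + \left(-16\right)^{3} - 6 \left(-16\right)^{2} + 3 \left(-16\right)\right) - 139\right) + \left(\left(324234 - 287430\right) + 65470\right)} = \frac{1}{304 \left(\left(-70 - 4096 - 1536 - 48\right) - 139\right) + \left(36804 + 65470\right)} = \frac{1}{304 \left(\left(-70 - 4096 - 1536 - 48\right) - 139\right) + 102274} = \frac{1}{304 \left(-5750 - 139\right) + 102274} = \frac{1}{304 \left(-5889\right) + 102274} = \frac{1}{-1790256 + 102274} = \frac{1}{-1687982} = - \frac{1}{1687982}$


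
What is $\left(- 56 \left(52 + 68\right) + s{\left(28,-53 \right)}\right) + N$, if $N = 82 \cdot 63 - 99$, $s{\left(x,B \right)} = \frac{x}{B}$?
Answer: $- \frac{87637}{53} \approx -1653.5$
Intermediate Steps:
$N = 5067$ ($N = 5166 - 99 = 5067$)
$\left(- 56 \left(52 + 68\right) + s{\left(28,-53 \right)}\right) + N = \left(- 56 \left(52 + 68\right) + \frac{28}{-53}\right) + 5067 = \left(\left(-56\right) 120 + 28 \left(- \frac{1}{53}\right)\right) + 5067 = \left(-6720 - \frac{28}{53}\right) + 5067 = - \frac{356188}{53} + 5067 = - \frac{87637}{53}$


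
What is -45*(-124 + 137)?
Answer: -585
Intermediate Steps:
-45*(-124 + 137) = -45*13 = -585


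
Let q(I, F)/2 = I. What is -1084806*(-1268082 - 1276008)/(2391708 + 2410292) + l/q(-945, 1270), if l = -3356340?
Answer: 1245767258843/2160900 ≈ 5.7650e+5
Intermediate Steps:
q(I, F) = 2*I
-1084806*(-1268082 - 1276008)/(2391708 + 2410292) + l/q(-945, 1270) = -1084806*(-1268082 - 1276008)/(2391708 + 2410292) - 3356340/(2*(-945)) = -1084806/(4802000/(-2544090)) - 3356340/(-1890) = -1084806/(4802000*(-1/2544090)) - 3356340*(-1/1890) = -1084806/(-480200/254409) + 111878/63 = -1084806*(-254409/480200) + 111878/63 = 137992204827/240100 + 111878/63 = 1245767258843/2160900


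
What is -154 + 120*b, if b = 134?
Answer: 15926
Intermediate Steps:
-154 + 120*b = -154 + 120*134 = -154 + 16080 = 15926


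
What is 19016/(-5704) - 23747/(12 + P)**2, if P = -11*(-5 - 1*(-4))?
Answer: -790828/16399 ≈ -48.224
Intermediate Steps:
P = 11 (P = -11*(-5 + 4) = -11*(-1) = 11)
19016/(-5704) - 23747/(12 + P)**2 = 19016/(-5704) - 23747/(12 + 11)**2 = 19016*(-1/5704) - 23747/(23**2) = -2377/713 - 23747/529 = -790828/16399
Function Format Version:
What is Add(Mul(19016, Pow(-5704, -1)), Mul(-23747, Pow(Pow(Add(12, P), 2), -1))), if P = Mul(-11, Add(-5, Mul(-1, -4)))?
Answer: Rational(-790828, 16399) ≈ -48.224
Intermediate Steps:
P = 11 (P = Mul(-11, Add(-5, 4)) = Mul(-11, -1) = 11)
Add(Mul(19016, Pow(-5704, -1)), Mul(-23747, Pow(Pow(Add(12, P), 2), -1))) = Add(Mul(19016, Pow(-5704, -1)), Mul(-23747, Pow(Pow(Add(12, 11), 2), -1))) = Add(Mul(19016, Rational(-1, 5704)), Mul(-23747, Pow(Pow(23, 2), -1))) = Add(Rational(-2377, 713), Mul(-23747, Pow(529, -1))) = Add(Rational(-2377, 713), Mul(-23747, Rational(1, 529))) = Add(Rational(-2377, 713), Rational(-23747, 529)) = Rational(-790828, 16399)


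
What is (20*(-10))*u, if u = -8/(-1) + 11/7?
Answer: -13400/7 ≈ -1914.3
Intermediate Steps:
u = 67/7 (u = -8*(-1) + 11*(⅐) = 8 + 11/7 = 67/7 ≈ 9.5714)
(20*(-10))*u = (20*(-10))*(67/7) = -200*67/7 = -13400/7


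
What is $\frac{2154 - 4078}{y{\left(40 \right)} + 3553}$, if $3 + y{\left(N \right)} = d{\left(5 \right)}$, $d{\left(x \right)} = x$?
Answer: $- \frac{1924}{3555} \approx -0.54121$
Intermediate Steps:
$y{\left(N \right)} = 2$ ($y{\left(N \right)} = -3 + 5 = 2$)
$\frac{2154 - 4078}{y{\left(40 \right)} + 3553} = \frac{2154 - 4078}{2 + 3553} = - \frac{1924}{3555}$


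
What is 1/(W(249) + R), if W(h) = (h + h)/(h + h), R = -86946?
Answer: -1/86945 ≈ -1.1502e-5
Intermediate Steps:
W(h) = 1 (W(h) = (2*h)/((2*h)) = (2*h)*(1/(2*h)) = 1)
1/(W(249) + R) = 1/(1 - 86946) = 1/(-86945) = -1/86945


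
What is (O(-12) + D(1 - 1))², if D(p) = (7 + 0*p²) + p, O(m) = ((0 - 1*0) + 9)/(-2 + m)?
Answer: 7921/196 ≈ 40.413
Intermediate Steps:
O(m) = 9/(-2 + m) (O(m) = ((0 + 0) + 9)/(-2 + m) = (0 + 9)/(-2 + m) = 9/(-2 + m))
D(p) = 7 + p (D(p) = (7 + 0) + p = 7 + p)
(O(-12) + D(1 - 1))² = (9/(-2 - 12) + (7 + (1 - 1)))² = (9/(-14) + (7 + 0))² = (9*(-1/14) + 7)² = (-9/14 + 7)² = (89/14)² = 7921/196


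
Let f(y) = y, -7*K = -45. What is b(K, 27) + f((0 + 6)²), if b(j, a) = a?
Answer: 63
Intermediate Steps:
K = 45/7 (K = -⅐*(-45) = 45/7 ≈ 6.4286)
b(K, 27) + f((0 + 6)²) = 27 + (0 + 6)² = 27 + 6² = 27 + 36 = 63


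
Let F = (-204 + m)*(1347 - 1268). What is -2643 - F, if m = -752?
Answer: 72881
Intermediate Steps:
F = -75524 (F = (-204 - 752)*(1347 - 1268) = -956*79 = -75524)
-2643 - F = -2643 - 1*(-75524) = -2643 + 75524 = 72881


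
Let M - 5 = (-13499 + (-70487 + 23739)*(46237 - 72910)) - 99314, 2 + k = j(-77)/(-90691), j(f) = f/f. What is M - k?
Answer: 113073230269219/90691 ≈ 1.2468e+9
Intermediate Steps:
j(f) = 1
k = -181383/90691 (k = -2 + 1/(-90691) = -2 + 1*(-1/90691) = -2 - 1/90691 = -181383/90691 ≈ -2.0000)
M = 1246796596 (M = 5 + ((-13499 + (-70487 + 23739)*(46237 - 72910)) - 99314) = 5 + ((-13499 - 46748*(-26673)) - 99314) = 5 + ((-13499 + 1246909404) - 99314) = 5 + (1246895905 - 99314) = 5 + 1246796591 = 1246796596)
M - k = 1246796596 - 1*(-181383/90691) = 1246796596 + 181383/90691 = 113073230269219/90691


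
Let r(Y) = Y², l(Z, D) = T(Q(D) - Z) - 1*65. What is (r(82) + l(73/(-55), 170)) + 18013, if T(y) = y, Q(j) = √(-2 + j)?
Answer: 1357033/55 + 2*√42 ≈ 24686.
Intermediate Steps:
l(Z, D) = -65 + √(-2 + D) - Z (l(Z, D) = (√(-2 + D) - Z) - 1*65 = (√(-2 + D) - Z) - 65 = -65 + √(-2 + D) - Z)
(r(82) + l(73/(-55), 170)) + 18013 = (82² + (-65 + √(-2 + 170) - 73/(-55))) + 18013 = (6724 + (-65 + √168 - 73*(-1)/55)) + 18013 = (6724 + (-65 + 2*√42 - 1*(-73/55))) + 18013 = (6724 + (-65 + 2*√42 + 73/55)) + 18013 = (6724 + (-3502/55 + 2*√42)) + 18013 = (366318/55 + 2*√42) + 18013 = 1357033/55 + 2*√42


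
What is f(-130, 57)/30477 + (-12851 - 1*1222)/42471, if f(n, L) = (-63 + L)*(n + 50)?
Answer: -45390749/143820963 ≈ -0.31561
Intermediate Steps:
f(n, L) = (-63 + L)*(50 + n)
f(-130, 57)/30477 + (-12851 - 1*1222)/42471 = (-3150 - 63*(-130) + 50*57 + 57*(-130))/30477 + (-12851 - 1*1222)/42471 = (-3150 + 8190 + 2850 - 7410)*(1/30477) + (-12851 - 1222)*(1/42471) = 480*(1/30477) - 14073*1/42471 = 160/10159 - 4691/14157 = -45390749/143820963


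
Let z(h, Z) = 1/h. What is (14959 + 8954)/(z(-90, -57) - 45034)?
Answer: -2152170/4053061 ≈ -0.53100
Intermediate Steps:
(14959 + 8954)/(z(-90, -57) - 45034) = (14959 + 8954)/(1/(-90) - 45034) = 23913/(-1/90 - 45034) = 23913/(-4053061/90) = 23913*(-90/4053061) = -2152170/4053061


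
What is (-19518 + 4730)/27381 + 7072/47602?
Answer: -255149972/651695181 ≈ -0.39152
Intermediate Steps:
(-19518 + 4730)/27381 + 7072/47602 = -14788*1/27381 + 7072*(1/47602) = -14788/27381 + 3536/23801 = -255149972/651695181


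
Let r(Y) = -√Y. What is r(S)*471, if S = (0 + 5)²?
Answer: -2355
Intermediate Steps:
S = 25 (S = 5² = 25)
r(S)*471 = -√25*471 = -1*5*471 = -5*471 = -2355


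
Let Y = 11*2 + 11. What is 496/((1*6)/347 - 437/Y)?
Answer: -5679696/151441 ≈ -37.504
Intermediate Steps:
Y = 33 (Y = 22 + 11 = 33)
496/((1*6)/347 - 437/Y) = 496/((1*6)/347 - 437/33) = 496/(6*(1/347) - 437*1/33) = 496/(6/347 - 437/33) = 496/(-151441/11451) = 496*(-11451/151441) = -5679696/151441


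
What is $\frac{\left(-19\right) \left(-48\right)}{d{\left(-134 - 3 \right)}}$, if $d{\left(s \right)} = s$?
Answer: $- \frac{912}{137} \approx -6.6569$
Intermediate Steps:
$\frac{\left(-19\right) \left(-48\right)}{d{\left(-134 - 3 \right)}} = \frac{\left(-19\right) \left(-48\right)}{-134 - 3} = \frac{912}{-137} = 912 \left(- \frac{1}{137}\right) = - \frac{912}{137}$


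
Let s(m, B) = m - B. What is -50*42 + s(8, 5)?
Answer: -2097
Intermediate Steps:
-50*42 + s(8, 5) = -50*42 + (8 - 1*5) = -2100 + (8 - 5) = -2100 + 3 = -2097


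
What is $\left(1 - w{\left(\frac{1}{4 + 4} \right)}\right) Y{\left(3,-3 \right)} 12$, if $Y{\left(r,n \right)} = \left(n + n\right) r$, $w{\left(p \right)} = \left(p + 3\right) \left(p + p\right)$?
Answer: $- \frac{189}{4} \approx -47.25$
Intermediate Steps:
$w{\left(p \right)} = 2 p \left(3 + p\right)$ ($w{\left(p \right)} = \left(3 + p\right) 2 p = 2 p \left(3 + p\right)$)
$Y{\left(r,n \right)} = 2 n r$
$\left(1 - w{\left(\frac{1}{4 + 4} \right)}\right) Y{\left(3,-3 \right)} 12 = \left(1 - \frac{2 \left(3 + \frac{1}{4 + 4}\right)}{4 + 4}\right) 2 \left(-3\right) 3 \cdot 12 = \left(1 - \frac{2 \left(3 + \frac{1}{8}\right)}{8}\right) \left(-18\right) 12 = \left(1 - 2 \cdot \frac{1}{8} \left(3 + \frac{1}{8}\right)\right) \left(-18\right) 12 = \left(1 - 2 \cdot \frac{1}{8} \cdot \frac{25}{8}\right) \left(-18\right) 12 = \left(1 - \frac{25}{32}\right) \left(-18\right) 12 = \frac{7}{32} \left(-18\right) 12 = \left(- \frac{63}{16}\right) 12 = - \frac{189}{4}$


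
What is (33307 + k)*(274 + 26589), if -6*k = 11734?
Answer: 2526572602/3 ≈ 8.4219e+8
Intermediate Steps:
k = -5867/3 (k = -1/6*11734 = -5867/3 ≈ -1955.7)
(33307 + k)*(274 + 26589) = (33307 - 5867/3)*(274 + 26589) = (94054/3)*26863 = 2526572602/3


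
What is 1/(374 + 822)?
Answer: 1/1196 ≈ 0.00083612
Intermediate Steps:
1/(374 + 822) = 1/1196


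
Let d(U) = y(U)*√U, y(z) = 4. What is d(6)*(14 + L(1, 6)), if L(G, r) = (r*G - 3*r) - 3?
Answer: -4*√6 ≈ -9.7980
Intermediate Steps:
L(G, r) = -3 - 3*r + G*r (L(G, r) = (G*r - 3*r) - 3 = (-3*r + G*r) - 3 = -3 - 3*r + G*r)
d(U) = 4*√U
d(6)*(14 + L(1, 6)) = (4*√6)*(14 + (-3 - 3*6 + 1*6)) = (4*√6)*(14 + (-3 - 18 + 6)) = (4*√6)*(14 - 15) = (4*√6)*(-1) = -4*√6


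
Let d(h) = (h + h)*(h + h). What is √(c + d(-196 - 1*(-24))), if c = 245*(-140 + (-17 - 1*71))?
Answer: 2*√15619 ≈ 249.95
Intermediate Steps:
d(h) = 4*h² (d(h) = (2*h)*(2*h) = 4*h²)
c = -55860 (c = 245*(-140 + (-17 - 71)) = 245*(-140 - 88) = 245*(-228) = -55860)
√(c + d(-196 - 1*(-24))) = √(-55860 + 4*(-196 - 1*(-24))²) = √(-55860 + 4*(-196 + 24)²) = √(-55860 + 4*(-172)²) = √(-55860 + 4*29584) = √(-55860 + 118336) = √62476 = 2*√15619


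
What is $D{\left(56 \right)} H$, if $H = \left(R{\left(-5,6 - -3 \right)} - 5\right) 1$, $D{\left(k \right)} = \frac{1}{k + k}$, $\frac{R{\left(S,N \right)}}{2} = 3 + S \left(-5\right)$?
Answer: $\frac{51}{112} \approx 0.45536$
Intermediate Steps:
$R{\left(S,N \right)} = 6 - 10 S$ ($R{\left(S,N \right)} = 2 \left(3 + S \left(-5\right)\right) = 2 \left(3 - 5 S\right) = 6 - 10 S$)
$D{\left(k \right)} = \frac{1}{2 k}$
$H = 51$ ($H = \left(\left(6 - -50\right) - 5\right) 1 = \left(\left(6 + 50\right) - 5\right) 1 = \left(56 - 5\right) 1 = 51 \cdot 1 = 51$)
$D{\left(56 \right)} H = \frac{1}{2 \cdot 56} \cdot 51 = \frac{1}{2} \cdot \frac{1}{56} \cdot 51 = \frac{1}{112} \cdot 51 = \frac{51}{112}$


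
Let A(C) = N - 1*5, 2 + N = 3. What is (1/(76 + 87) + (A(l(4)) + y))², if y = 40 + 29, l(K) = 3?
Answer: 112275216/26569 ≈ 4225.8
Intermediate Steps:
N = 1 (N = -2 + 3 = 1)
A(C) = -4 (A(C) = 1 - 1*5 = 1 - 5 = -4)
y = 69
(1/(76 + 87) + (A(l(4)) + y))² = (1/(76 + 87) + (-4 + 69))² = (1/163 + 65)² = (10596/163)² = 112275216/26569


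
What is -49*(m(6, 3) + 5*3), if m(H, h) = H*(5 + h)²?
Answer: -19551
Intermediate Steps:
-49*(m(6, 3) + 5*3) = -49*(6*(5 + 3)² + 5*3) = -49*(6*8² + 15) = -49*(6*64 + 15) = -49*(384 + 15) = -49*399 = -19551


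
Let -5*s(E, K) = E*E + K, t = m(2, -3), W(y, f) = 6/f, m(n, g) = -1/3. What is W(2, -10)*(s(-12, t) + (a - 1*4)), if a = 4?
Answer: 431/25 ≈ 17.240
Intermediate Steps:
m(n, g) = -⅓ (m(n, g) = -1*⅓ = -⅓)
t = -⅓ ≈ -0.33333
s(E, K) = -K/5 - E²/5 (s(E, K) = -(E*E + K)/5 = -(E² + K)/5 = -(K + E²)/5 = -K/5 - E²/5)
W(2, -10)*(s(-12, t) + (a - 1*4)) = (6/(-10))*((-⅕*(-⅓) - ⅕*(-12)²) + (4 - 1*4)) = (6*(-⅒))*((1/15 - ⅕*144) + (4 - 4)) = -3*((1/15 - 144/5) + 0)/5 = -3*(-431/15 + 0)/5 = -⅗*(-431/15) = 431/25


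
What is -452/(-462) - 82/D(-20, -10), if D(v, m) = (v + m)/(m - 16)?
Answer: -26984/385 ≈ -70.088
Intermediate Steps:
D(v, m) = (m + v)/(-16 + m)
-452/(-462) - 82/D(-20, -10) = -452/(-462) - 82*(-16 - 10)/(-10 - 20) = -452*(-1/462) - 82/(-30/(-26)) = 226/231 - 82/((-1/26*(-30))) = 226/231 - 82/15/13 = 226/231 - 82*13/15 = 226/231 - 1066/15 = -26984/385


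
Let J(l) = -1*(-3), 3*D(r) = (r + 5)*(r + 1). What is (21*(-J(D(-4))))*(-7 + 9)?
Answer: -126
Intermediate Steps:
D(r) = (1 + r)*(5 + r)/3 (D(r) = ((r + 5)*(r + 1))/3 = ((5 + r)*(1 + r))/3 = ((1 + r)*(5 + r))/3 = (1 + r)*(5 + r)/3)
J(l) = 3
(21*(-J(D(-4))))*(-7 + 9) = (21*(-1*3))*(-7 + 9) = (21*(-3))*2 = -63*2 = -126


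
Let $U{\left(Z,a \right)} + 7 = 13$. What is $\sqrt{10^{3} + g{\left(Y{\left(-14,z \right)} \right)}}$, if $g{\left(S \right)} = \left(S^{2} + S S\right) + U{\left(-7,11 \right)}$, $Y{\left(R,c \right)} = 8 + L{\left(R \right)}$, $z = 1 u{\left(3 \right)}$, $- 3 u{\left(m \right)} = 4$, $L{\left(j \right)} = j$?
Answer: $7 \sqrt{22} \approx 32.833$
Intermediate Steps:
$U{\left(Z,a \right)} = 6$ ($U{\left(Z,a \right)} = -7 + 13 = 6$)
$u{\left(m \right)} = - \frac{4}{3}$ ($u{\left(m \right)} = \left(- \frac{1}{3}\right) 4 = - \frac{4}{3}$)
$z = - \frac{4}{3}$ ($z = 1 \left(- \frac{4}{3}\right) = - \frac{4}{3} \approx -1.3333$)
$Y{\left(R,c \right)} = 8 + R$
$g{\left(S \right)} = 6 + 2 S^{2}$ ($g{\left(S \right)} = \left(S^{2} + S S\right) + 6 = \left(S^{2} + S^{2}\right) + 6 = 2 S^{2} + 6 = 6 + 2 S^{2}$)
$\sqrt{10^{3} + g{\left(Y{\left(-14,z \right)} \right)}} = \sqrt{10^{3} + \left(6 + 2 \left(8 - 14\right)^{2}\right)} = \sqrt{1000 + \left(6 + 2 \left(-6\right)^{2}\right)} = \sqrt{1000 + \left(6 + 2 \cdot 36\right)} = \sqrt{1000 + \left(6 + 72\right)} = \sqrt{1000 + 78} = \sqrt{1078} = 7 \sqrt{22}$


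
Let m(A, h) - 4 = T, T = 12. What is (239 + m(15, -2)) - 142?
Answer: 113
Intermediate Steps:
m(A, h) = 16 (m(A, h) = 4 + 12 = 16)
(239 + m(15, -2)) - 142 = (239 + 16) - 142 = 255 - 142 = 113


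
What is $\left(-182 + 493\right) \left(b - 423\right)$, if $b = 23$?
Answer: $-124400$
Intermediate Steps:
$\left(-182 + 493\right) \left(b - 423\right) = \left(-182 + 493\right) \left(23 - 423\right) = 311 \left(-400\right) = -124400$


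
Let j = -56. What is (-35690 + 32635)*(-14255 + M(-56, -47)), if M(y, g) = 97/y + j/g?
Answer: 2438837895/56 ≈ 4.3551e+7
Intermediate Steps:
M(y, g) = -56/g + 97/y (M(y, g) = 97/y - 56/g = -56/g + 97/y)
(-35690 + 32635)*(-14255 + M(-56, -47)) = (-35690 + 32635)*(-14255 + (-56/(-47) + 97/(-56))) = -3055*(-14255 + (-56*(-1/47) + 97*(-1/56))) = -3055*(-14255 + (56/47 - 97/56)) = -3055*(-14255 - 1423/2632) = -3055*(-37520583/2632) = 2438837895/56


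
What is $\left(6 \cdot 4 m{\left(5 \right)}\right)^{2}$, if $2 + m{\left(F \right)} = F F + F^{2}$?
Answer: $1327104$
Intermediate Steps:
$m{\left(F \right)} = -2 + 2 F^{2}$ ($m{\left(F \right)} = -2 + \left(F F + F^{2}\right) = -2 + \left(F^{2} + F^{2}\right) = -2 + 2 F^{2}$)
$\left(6 \cdot 4 m{\left(5 \right)}\right)^{2} = \left(6 \cdot 4 \left(-2 + 2 \cdot 5^{2}\right)\right)^{2} = \left(24 \left(-2 + 2 \cdot 25\right)\right)^{2} = \left(24 \left(-2 + 50\right)\right)^{2} = \left(24 \cdot 48\right)^{2} = 1152^{2} = 1327104$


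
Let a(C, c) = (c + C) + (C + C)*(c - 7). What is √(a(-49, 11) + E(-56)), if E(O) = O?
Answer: 9*I*√6 ≈ 22.045*I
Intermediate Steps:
a(C, c) = C + c + 2*C*(-7 + c) (a(C, c) = (C + c) + (2*C)*(-7 + c) = (C + c) + 2*C*(-7 + c) = C + c + 2*C*(-7 + c))
√(a(-49, 11) + E(-56)) = √((11 - 13*(-49) + 2*(-49)*11) - 56) = √((11 + 637 - 1078) - 56) = √(-430 - 56) = √(-486) = 9*I*√6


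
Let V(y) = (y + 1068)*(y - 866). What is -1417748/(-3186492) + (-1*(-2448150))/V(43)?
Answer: -1626172063189/728394629919 ≈ -2.2325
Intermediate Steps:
V(y) = (-866 + y)*(1068 + y) (V(y) = (1068 + y)*(-866 + y) = (-866 + y)*(1068 + y))
-1417748/(-3186492) + (-1*(-2448150))/V(43) = -1417748/(-3186492) + (-1*(-2448150))/(-924888 + 43² + 202*43) = -1417748*(-1/3186492) + 2448150/(-924888 + 1849 + 8686) = 354437/796623 + 2448150/(-914353) = 354437/796623 + 2448150*(-1/914353) = 354437/796623 - 2448150/914353 = -1626172063189/728394629919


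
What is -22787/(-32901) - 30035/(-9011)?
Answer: 1193515192/296470911 ≈ 4.0257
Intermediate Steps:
-22787/(-32901) - 30035/(-9011) = -22787*(-1/32901) - 30035*(-1/9011) = 22787/32901 + 30035/9011 = 1193515192/296470911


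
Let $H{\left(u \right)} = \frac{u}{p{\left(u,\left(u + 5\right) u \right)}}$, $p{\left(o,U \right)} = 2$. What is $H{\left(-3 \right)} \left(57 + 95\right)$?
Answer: $-228$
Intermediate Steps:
$H{\left(u \right)} = \frac{u}{2}$
$H{\left(-3 \right)} \left(57 + 95\right) = \frac{1}{2} \left(-3\right) \left(57 + 95\right) = \left(- \frac{3}{2}\right) 152 = -228$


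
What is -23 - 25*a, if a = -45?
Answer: 1102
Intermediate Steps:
-23 - 25*a = -23 - 25*(-45) = -23 + 1125 = 1102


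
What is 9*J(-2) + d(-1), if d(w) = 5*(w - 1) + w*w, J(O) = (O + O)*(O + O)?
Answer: 135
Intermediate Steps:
J(O) = 4*O² (J(O) = (2*O)*(2*O) = 4*O²)
d(w) = -5 + w² + 5*w (d(w) = 5*(-1 + w) + w² = (-5 + 5*w) + w² = -5 + w² + 5*w)
9*J(-2) + d(-1) = 9*(4*(-2)²) + (-5 + (-1)² + 5*(-1)) = 9*(4*4) + (-5 + 1 - 5) = 9*16 - 9 = 144 - 9 = 135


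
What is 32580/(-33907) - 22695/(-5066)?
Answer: 35557005/10104286 ≈ 3.5190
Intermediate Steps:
32580/(-33907) - 22695/(-5066) = 32580*(-1/33907) - 22695*(-1/5066) = -32580/33907 + 1335/298 = 35557005/10104286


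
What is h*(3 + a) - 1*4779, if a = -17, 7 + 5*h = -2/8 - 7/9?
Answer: -428087/90 ≈ -4756.5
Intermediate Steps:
h = -289/180 (h = -7/5 + (-2/8 - 7/9)/5 = -7/5 + (-2*⅛ - 7*⅑)/5 = -7/5 + (-¼ - 7/9)/5 = -7/5 + (⅕)*(-37/36) = -7/5 - 37/180 = -289/180 ≈ -1.6056)
h*(3 + a) - 1*4779 = -289*(3 - 17)/180 - 1*4779 = -289/180*(-14) - 4779 = 2023/90 - 4779 = -428087/90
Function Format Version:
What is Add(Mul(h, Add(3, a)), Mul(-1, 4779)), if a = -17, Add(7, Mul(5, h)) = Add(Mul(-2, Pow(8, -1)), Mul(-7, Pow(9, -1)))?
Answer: Rational(-428087, 90) ≈ -4756.5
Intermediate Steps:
h = Rational(-289, 180) (h = Add(Rational(-7, 5), Mul(Rational(1, 5), Add(Mul(-2, Pow(8, -1)), Mul(-7, Pow(9, -1))))) = Add(Rational(-7, 5), Mul(Rational(1, 5), Add(Mul(-2, Rational(1, 8)), Mul(-7, Rational(1, 9))))) = Add(Rational(-7, 5), Mul(Rational(1, 5), Add(Rational(-1, 4), Rational(-7, 9)))) = Add(Rational(-7, 5), Mul(Rational(1, 5), Rational(-37, 36))) = Add(Rational(-7, 5), Rational(-37, 180)) = Rational(-289, 180) ≈ -1.6056)
Add(Mul(h, Add(3, a)), Mul(-1, 4779)) = Add(Mul(Rational(-289, 180), Add(3, -17)), Mul(-1, 4779)) = Add(Mul(Rational(-289, 180), -14), -4779) = Add(Rational(2023, 90), -4779) = Rational(-428087, 90)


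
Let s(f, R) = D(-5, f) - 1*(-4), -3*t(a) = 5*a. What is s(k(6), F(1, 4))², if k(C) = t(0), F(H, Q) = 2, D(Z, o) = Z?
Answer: 1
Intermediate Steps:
t(a) = -5*a/3
k(C) = 0 (k(C) = -5/3*0 = 0)
s(f, R) = -1 (s(f, R) = -5 - 1*(-4) = -5 + 4 = -1)
s(k(6), F(1, 4))² = (-1)² = 1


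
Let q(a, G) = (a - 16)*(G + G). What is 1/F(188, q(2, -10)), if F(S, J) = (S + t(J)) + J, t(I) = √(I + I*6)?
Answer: 117/54266 - 7*√10/108532 ≈ 0.0019521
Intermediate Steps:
t(I) = √7*√I (t(I) = √(I + 6*I) = √(7*I) = √7*√I)
q(a, G) = 2*G*(-16 + a) (q(a, G) = (-16 + a)*(2*G) = 2*G*(-16 + a))
F(S, J) = J + S + √7*√J (F(S, J) = (S + √7*√J) + J = J + S + √7*√J)
1/F(188, q(2, -10)) = 1/(2*(-10)*(-16 + 2) + 188 + √7*√(2*(-10)*(-16 + 2))) = 1/(2*(-10)*(-14) + 188 + √7*√(2*(-10)*(-14))) = 1/(280 + 188 + √7*√280) = 1/(280 + 188 + √7*(2*√70)) = 1/(280 + 188 + 14*√10) = 1/(468 + 14*√10)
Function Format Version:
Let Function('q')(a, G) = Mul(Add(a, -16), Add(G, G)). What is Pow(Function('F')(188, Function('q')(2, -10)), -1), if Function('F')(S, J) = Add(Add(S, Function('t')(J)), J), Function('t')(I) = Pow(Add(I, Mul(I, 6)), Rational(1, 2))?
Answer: Add(Rational(117, 54266), Mul(Rational(-7, 108532), Pow(10, Rational(1, 2)))) ≈ 0.0019521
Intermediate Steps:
Function('t')(I) = Mul(Pow(7, Rational(1, 2)), Pow(I, Rational(1, 2))) (Function('t')(I) = Pow(Add(I, Mul(6, I)), Rational(1, 2)) = Pow(Mul(7, I), Rational(1, 2)) = Mul(Pow(7, Rational(1, 2)), Pow(I, Rational(1, 2))))
Function('q')(a, G) = Mul(2, G, Add(-16, a)) (Function('q')(a, G) = Mul(Add(-16, a), Mul(2, G)) = Mul(2, G, Add(-16, a)))
Function('F')(S, J) = Add(J, S, Mul(Pow(7, Rational(1, 2)), Pow(J, Rational(1, 2)))) (Function('F')(S, J) = Add(Add(S, Mul(Pow(7, Rational(1, 2)), Pow(J, Rational(1, 2)))), J) = Add(J, S, Mul(Pow(7, Rational(1, 2)), Pow(J, Rational(1, 2)))))
Pow(Function('F')(188, Function('q')(2, -10)), -1) = Pow(Add(Mul(2, -10, Add(-16, 2)), 188, Mul(Pow(7, Rational(1, 2)), Pow(Mul(2, -10, Add(-16, 2)), Rational(1, 2)))), -1) = Pow(Add(Mul(2, -10, -14), 188, Mul(Pow(7, Rational(1, 2)), Pow(Mul(2, -10, -14), Rational(1, 2)))), -1) = Pow(Add(280, 188, Mul(Pow(7, Rational(1, 2)), Pow(280, Rational(1, 2)))), -1) = Pow(Add(280, 188, Mul(Pow(7, Rational(1, 2)), Mul(2, Pow(70, Rational(1, 2))))), -1) = Pow(Add(280, 188, Mul(14, Pow(10, Rational(1, 2)))), -1) = Pow(Add(468, Mul(14, Pow(10, Rational(1, 2)))), -1)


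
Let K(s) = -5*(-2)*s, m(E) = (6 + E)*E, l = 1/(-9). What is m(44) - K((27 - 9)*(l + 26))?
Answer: -2460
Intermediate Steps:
l = -1/9 ≈ -0.11111
m(E) = E*(6 + E)
K(s) = 10*s (K(s) = -(-10)*s = 10*s)
m(44) - K((27 - 9)*(l + 26)) = 44*(6 + 44) - 10*(27 - 9)*(-1/9 + 26) = 44*50 - 10*18*(233/9) = 2200 - 10*466 = 2200 - 1*4660 = 2200 - 4660 = -2460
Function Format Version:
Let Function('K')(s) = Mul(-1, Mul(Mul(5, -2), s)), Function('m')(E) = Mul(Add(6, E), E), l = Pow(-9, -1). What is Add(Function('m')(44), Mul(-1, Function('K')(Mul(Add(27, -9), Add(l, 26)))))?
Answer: -2460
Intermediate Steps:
l = Rational(-1, 9) ≈ -0.11111
Function('m')(E) = Mul(E, Add(6, E))
Function('K')(s) = Mul(10, s) (Function('K')(s) = Mul(-1, Mul(-10, s)) = Mul(10, s))
Add(Function('m')(44), Mul(-1, Function('K')(Mul(Add(27, -9), Add(l, 26))))) = Add(Mul(44, Add(6, 44)), Mul(-1, Mul(10, Mul(Add(27, -9), Add(Rational(-1, 9), 26))))) = Add(Mul(44, 50), Mul(-1, Mul(10, Mul(18, Rational(233, 9))))) = Add(2200, Mul(-1, Mul(10, 466))) = Add(2200, Mul(-1, 4660)) = Add(2200, -4660) = -2460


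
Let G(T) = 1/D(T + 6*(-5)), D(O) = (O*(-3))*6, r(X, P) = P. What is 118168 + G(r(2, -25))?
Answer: 116986321/990 ≈ 1.1817e+5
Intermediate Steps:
D(O) = -18*O (D(O) = -3*O*6 = -18*O)
G(T) = 1/(540 - 18*T) (G(T) = 1/(-18*(T + 6*(-5))) = 1/(-18*(T - 30)) = 1/(-18*(-30 + T)) = 1/(540 - 18*T))
118168 + G(r(2, -25)) = 118168 + 1/(18*(30 - 1*(-25))) = 118168 + 1/(18*(30 + 25)) = 118168 + (1/18)/55 = 118168 + (1/18)*(1/55) = 118168 + 1/990 = 116986321/990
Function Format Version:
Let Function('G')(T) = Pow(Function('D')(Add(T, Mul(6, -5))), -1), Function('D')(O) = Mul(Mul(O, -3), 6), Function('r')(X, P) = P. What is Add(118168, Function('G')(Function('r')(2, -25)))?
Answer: Rational(116986321, 990) ≈ 1.1817e+5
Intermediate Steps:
Function('D')(O) = Mul(-18, O) (Function('D')(O) = Mul(Mul(-3, O), 6) = Mul(-18, O))
Function('G')(T) = Pow(Add(540, Mul(-18, T)), -1) (Function('G')(T) = Pow(Mul(-18, Add(T, Mul(6, -5))), -1) = Pow(Mul(-18, Add(T, -30)), -1) = Pow(Mul(-18, Add(-30, T)), -1) = Pow(Add(540, Mul(-18, T)), -1))
Add(118168, Function('G')(Function('r')(2, -25))) = Add(118168, Mul(Rational(1, 18), Pow(Add(30, Mul(-1, -25)), -1))) = Add(118168, Mul(Rational(1, 18), Pow(Add(30, 25), -1))) = Add(118168, Mul(Rational(1, 18), Pow(55, -1))) = Add(118168, Mul(Rational(1, 18), Rational(1, 55))) = Add(118168, Rational(1, 990)) = Rational(116986321, 990)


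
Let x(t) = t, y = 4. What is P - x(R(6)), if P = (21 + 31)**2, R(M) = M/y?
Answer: 5405/2 ≈ 2702.5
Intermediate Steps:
R(M) = M/4
P = 2704 (P = 52**2 = 2704)
P - x(R(6)) = 2704 - 6/4 = 2704 - 1*3/2 = 2704 - 3/2 = 5405/2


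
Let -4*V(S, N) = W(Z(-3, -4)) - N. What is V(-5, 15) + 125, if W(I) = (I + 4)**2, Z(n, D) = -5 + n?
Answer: 499/4 ≈ 124.75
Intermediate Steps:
W(I) = (4 + I)**2
V(S, N) = -4 + N/4 (V(S, N) = -((4 + (-5 - 3))**2 - N)/4 = -((4 - 8)**2 - N)/4 = -((-4)**2 - N)/4 = -(16 - N)/4 = -4 + N/4)
V(-5, 15) + 125 = (-4 + (1/4)*15) + 125 = (-4 + 15/4) + 125 = -1/4 + 125 = 499/4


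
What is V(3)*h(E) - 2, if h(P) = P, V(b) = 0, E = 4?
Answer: -2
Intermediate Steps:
V(3)*h(E) - 2 = 0*4 - 2 = 0 - 2 = -2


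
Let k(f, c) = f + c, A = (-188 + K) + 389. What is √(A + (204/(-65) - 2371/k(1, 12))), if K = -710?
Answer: 6*I*√81510/65 ≈ 26.354*I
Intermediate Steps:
A = -509 (A = (-188 - 710) + 389 = -898 + 389 = -509)
k(f, c) = c + f
√(A + (204/(-65) - 2371/k(1, 12))) = √(-509 + (204/(-65) - 2371/(12 + 1))) = √(-509 + (204*(-1/65) - 2371/13)) = √(-509 + (-204/65 - 2371*1/13)) = √(-509 + (-204/65 - 2371/13)) = √(-509 - 12059/65) = √(-45144/65) = 6*I*√81510/65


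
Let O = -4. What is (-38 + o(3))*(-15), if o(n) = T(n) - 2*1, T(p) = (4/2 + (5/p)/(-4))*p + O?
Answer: 2355/4 ≈ 588.75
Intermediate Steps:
T(p) = -4 + p*(2 - 5/(4*p)) (T(p) = (4/2 + (5/p)/(-4))*p - 4 = (4*(½) + (5/p)*(-¼))*p - 4 = (2 - 5/(4*p))*p - 4 = p*(2 - 5/(4*p)) - 4 = -4 + p*(2 - 5/(4*p)))
o(n) = -29/4 + 2*n (o(n) = (-21/4 + 2*n) - 2*1 = (-21/4 + 2*n) - 2 = -29/4 + 2*n)
(-38 + o(3))*(-15) = (-38 + (-29/4 + 2*3))*(-15) = (-38 + (-29/4 + 6))*(-15) = (-38 - 5/4)*(-15) = -157/4*(-15) = 2355/4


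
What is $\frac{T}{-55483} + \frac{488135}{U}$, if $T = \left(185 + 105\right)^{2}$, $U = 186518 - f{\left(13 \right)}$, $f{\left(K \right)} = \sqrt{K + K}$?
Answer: $\frac{1062875659633195}{965098053072967} + \frac{488135 \sqrt{26}}{34788964298} \approx 1.1014$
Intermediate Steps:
$f{\left(K \right)} = \sqrt{2} \sqrt{K}$ ($f{\left(K \right)} = \sqrt{2 K} = \sqrt{2} \sqrt{K}$)
$U = 186518 - \sqrt{26}$ ($U = 186518 - \sqrt{2} \sqrt{13} = 186518 - \sqrt{26} \approx 1.8651 \cdot 10^{5}$)
$T = 84100$ ($T = 290^{2} = 84100$)
$\frac{T}{-55483} + \frac{488135}{U} = \frac{84100}{-55483} + \frac{488135}{186518 - \sqrt{26}} = 84100 \left(- \frac{1}{55483}\right) + \frac{488135}{186518 - \sqrt{26}} = - \frac{84100}{55483} + \frac{488135}{186518 - \sqrt{26}}$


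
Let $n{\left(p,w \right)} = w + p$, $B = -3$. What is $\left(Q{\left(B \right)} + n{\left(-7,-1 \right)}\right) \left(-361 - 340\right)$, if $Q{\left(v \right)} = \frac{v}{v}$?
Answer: $4907$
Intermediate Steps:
$n{\left(p,w \right)} = p + w$
$Q{\left(v \right)} = 1$
$\left(Q{\left(B \right)} + n{\left(-7,-1 \right)}\right) \left(-361 - 340\right) = \left(1 - 8\right) \left(-361 - 340\right) = \left(1 - 8\right) \left(-701\right) = \left(-7\right) \left(-701\right) = 4907$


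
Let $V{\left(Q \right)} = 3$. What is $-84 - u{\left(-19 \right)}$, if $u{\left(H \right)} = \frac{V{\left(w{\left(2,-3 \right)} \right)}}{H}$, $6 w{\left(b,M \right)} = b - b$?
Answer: $- \frac{1593}{19} \approx -83.842$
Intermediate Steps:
$w{\left(b,M \right)} = 0$ ($w{\left(b,M \right)} = \frac{b - b}{6} = \frac{1}{6} \cdot 0 = 0$)
$u{\left(H \right)} = \frac{3}{H}$
$-84 - u{\left(-19 \right)} = -84 - \frac{3}{-19} = -84 - 3 \left(- \frac{1}{19}\right) = -84 - - \frac{3}{19} = -84 + \frac{3}{19} = - \frac{1593}{19}$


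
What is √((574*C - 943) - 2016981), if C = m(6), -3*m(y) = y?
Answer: 16*I*√7887 ≈ 1420.9*I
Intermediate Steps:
m(y) = -y/3
C = -2 (C = -⅓*6 = -2)
√((574*C - 943) - 2016981) = √((574*(-2) - 943) - 2016981) = √((-1148 - 943) - 2016981) = √(-2091 - 2016981) = √(-2019072) = 16*I*√7887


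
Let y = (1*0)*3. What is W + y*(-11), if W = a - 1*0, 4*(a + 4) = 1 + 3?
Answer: -3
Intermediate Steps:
a = -3 (a = -4 + (1 + 3)/4 = -4 + (¼)*4 = -4 + 1 = -3)
y = 0 (y = 0*3 = 0)
W = -3 (W = -3 - 1*0 = -3 + 0 = -3)
W + y*(-11) = -3 + 0*(-11) = -3 + 0 = -3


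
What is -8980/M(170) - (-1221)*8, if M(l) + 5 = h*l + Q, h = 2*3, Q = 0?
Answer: 1981108/203 ≈ 9759.2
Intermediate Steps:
h = 6
M(l) = -5 + 6*l (M(l) = -5 + (6*l + 0) = -5 + 6*l)
-8980/M(170) - (-1221)*8 = -8980/(-5 + 6*170) - (-1221)*8 = -8980/(-5 + 1020) - 1*(-9768) = -8980/1015 + 9768 = -8980*1/1015 + 9768 = -1796/203 + 9768 = 1981108/203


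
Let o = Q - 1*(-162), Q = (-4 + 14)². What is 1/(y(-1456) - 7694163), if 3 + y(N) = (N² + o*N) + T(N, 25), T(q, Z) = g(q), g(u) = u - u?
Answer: -1/5955702 ≈ -1.6791e-7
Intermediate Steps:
g(u) = 0
T(q, Z) = 0
Q = 100 (Q = 10² = 100)
o = 262 (o = 100 - 1*(-162) = 100 + 162 = 262)
y(N) = -3 + N² + 262*N (y(N) = -3 + ((N² + 262*N) + 0) = -3 + (N² + 262*N) = -3 + N² + 262*N)
1/(y(-1456) - 7694163) = 1/((-3 + (-1456)² + 262*(-1456)) - 7694163) = 1/((-3 + 2119936 - 381472) - 7694163) = 1/(1738461 - 7694163) = 1/(-5955702) = -1/5955702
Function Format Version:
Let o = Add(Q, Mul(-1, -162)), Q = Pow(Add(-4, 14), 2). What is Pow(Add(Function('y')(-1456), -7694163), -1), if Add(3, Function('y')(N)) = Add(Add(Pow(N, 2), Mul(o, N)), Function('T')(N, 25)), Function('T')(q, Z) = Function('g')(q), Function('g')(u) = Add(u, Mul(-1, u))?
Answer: Rational(-1, 5955702) ≈ -1.6791e-7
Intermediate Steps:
Function('g')(u) = 0
Function('T')(q, Z) = 0
Q = 100 (Q = Pow(10, 2) = 100)
o = 262 (o = Add(100, Mul(-1, -162)) = Add(100, 162) = 262)
Function('y')(N) = Add(-3, Pow(N, 2), Mul(262, N)) (Function('y')(N) = Add(-3, Add(Add(Pow(N, 2), Mul(262, N)), 0)) = Add(-3, Add(Pow(N, 2), Mul(262, N))) = Add(-3, Pow(N, 2), Mul(262, N)))
Pow(Add(Function('y')(-1456), -7694163), -1) = Pow(Add(Add(-3, Pow(-1456, 2), Mul(262, -1456)), -7694163), -1) = Pow(Add(Add(-3, 2119936, -381472), -7694163), -1) = Pow(Add(1738461, -7694163), -1) = Pow(-5955702, -1) = Rational(-1, 5955702)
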